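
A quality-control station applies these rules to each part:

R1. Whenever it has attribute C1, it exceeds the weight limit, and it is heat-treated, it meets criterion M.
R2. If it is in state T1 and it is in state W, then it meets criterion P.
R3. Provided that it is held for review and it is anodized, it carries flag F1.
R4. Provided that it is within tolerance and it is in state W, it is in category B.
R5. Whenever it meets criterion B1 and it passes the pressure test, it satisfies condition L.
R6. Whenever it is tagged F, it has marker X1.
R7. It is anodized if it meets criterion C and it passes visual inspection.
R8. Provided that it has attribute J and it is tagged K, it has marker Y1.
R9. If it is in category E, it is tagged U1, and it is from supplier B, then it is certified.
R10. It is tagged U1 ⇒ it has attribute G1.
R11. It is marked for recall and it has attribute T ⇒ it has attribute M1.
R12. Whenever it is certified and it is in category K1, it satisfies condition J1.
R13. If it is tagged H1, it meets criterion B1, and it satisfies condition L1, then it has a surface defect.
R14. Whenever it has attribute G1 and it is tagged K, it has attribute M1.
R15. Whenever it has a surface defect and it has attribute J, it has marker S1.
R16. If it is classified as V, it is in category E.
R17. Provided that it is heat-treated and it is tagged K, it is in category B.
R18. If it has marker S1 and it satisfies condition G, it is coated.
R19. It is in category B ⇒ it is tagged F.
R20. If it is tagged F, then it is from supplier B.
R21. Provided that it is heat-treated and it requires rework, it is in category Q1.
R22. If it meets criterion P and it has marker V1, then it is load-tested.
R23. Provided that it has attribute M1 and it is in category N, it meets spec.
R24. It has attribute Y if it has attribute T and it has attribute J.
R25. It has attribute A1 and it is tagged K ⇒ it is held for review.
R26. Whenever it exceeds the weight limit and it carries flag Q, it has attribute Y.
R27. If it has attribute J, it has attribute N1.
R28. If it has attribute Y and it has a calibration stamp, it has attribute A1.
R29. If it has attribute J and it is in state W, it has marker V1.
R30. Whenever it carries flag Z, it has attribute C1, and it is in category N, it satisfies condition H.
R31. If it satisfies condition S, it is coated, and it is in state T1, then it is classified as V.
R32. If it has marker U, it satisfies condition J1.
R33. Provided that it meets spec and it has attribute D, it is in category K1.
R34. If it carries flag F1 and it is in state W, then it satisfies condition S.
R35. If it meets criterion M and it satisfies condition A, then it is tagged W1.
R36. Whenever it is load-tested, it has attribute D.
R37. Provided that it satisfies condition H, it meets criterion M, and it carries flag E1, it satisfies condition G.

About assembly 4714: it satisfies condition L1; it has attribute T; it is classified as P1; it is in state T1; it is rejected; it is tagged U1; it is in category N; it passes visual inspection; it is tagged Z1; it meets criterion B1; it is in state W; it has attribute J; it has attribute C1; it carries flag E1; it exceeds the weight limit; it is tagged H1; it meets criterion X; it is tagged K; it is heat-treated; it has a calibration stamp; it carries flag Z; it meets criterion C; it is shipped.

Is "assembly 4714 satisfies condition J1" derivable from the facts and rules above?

By R1 (it has attribute C1, it exceeds the weight limit, it is heat-treated): it meets criterion M.
By R2 (it is in state T1, it is in state W): it meets criterion P.
By R7 (it meets criterion C, it passes visual inspection): it is anodized.
By R10 (it is tagged U1): it has attribute G1.
By R13 (it is tagged H1, it meets criterion B1, it satisfies condition L1): it has a surface defect.
By R14 (it has attribute G1, it is tagged K): it has attribute M1.
By R15 (it has a surface defect, it has attribute J): it has marker S1.
By R17 (it is heat-treated, it is tagged K): it is in category B.
By R19 (it is in category B): it is tagged F.
By R20 (it is tagged F): it is from supplier B.
By R23 (it has attribute M1, it is in category N): it meets spec.
By R24 (it has attribute T, it has attribute J): it has attribute Y.
By R28 (it has attribute Y, it has a calibration stamp): it has attribute A1.
By R29 (it has attribute J, it is in state W): it has marker V1.
By R30 (it carries flag Z, it has attribute C1, it is in category N): it satisfies condition H.
By R37 (it satisfies condition H, it meets criterion M, it carries flag E1): it satisfies condition G.
By R18 (it has marker S1, it satisfies condition G): it is coated.
By R22 (it meets criterion P, it has marker V1): it is load-tested.
By R25 (it has attribute A1, it is tagged K): it is held for review.
By R36 (it is load-tested): it has attribute D.
By R3 (it is held for review, it is anodized): it carries flag F1.
By R33 (it meets spec, it has attribute D): it is in category K1.
By R34 (it carries flag F1, it is in state W): it satisfies condition S.
By R31 (it satisfies condition S, it is coated, it is in state T1): it is classified as V.
By R16 (it is classified as V): it is in category E.
By R9 (it is in category E, it is tagged U1, it is from supplier B): it is certified.
By R12 (it is certified, it is in category K1): it satisfies condition J1.

Yes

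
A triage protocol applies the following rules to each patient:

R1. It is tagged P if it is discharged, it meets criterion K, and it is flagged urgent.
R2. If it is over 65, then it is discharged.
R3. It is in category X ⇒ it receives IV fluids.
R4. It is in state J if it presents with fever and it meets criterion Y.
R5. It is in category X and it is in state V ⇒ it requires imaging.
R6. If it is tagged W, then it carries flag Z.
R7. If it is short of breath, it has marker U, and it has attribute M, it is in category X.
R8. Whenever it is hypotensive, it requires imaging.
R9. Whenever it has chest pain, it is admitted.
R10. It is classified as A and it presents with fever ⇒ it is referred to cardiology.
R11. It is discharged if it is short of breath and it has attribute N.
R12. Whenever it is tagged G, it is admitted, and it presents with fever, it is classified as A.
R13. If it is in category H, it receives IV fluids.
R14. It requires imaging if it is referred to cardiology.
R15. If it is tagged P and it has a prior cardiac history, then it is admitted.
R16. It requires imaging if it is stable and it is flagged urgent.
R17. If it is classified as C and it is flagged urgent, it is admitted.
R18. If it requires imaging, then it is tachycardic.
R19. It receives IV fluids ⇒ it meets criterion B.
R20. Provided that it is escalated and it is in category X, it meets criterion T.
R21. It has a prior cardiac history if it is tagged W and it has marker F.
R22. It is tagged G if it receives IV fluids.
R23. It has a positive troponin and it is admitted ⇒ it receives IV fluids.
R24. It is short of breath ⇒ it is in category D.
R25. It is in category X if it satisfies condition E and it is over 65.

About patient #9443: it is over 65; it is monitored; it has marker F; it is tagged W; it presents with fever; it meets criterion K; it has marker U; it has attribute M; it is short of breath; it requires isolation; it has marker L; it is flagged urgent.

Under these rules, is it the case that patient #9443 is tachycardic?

Yes

By R2 (it is over 65): it is discharged.
By R7 (it is short of breath, it has marker U, it has attribute M): it is in category X.
By R21 (it is tagged W, it has marker F): it has a prior cardiac history.
By R1 (it is discharged, it meets criterion K, it is flagged urgent): it is tagged P.
By R3 (it is in category X): it receives IV fluids.
By R15 (it is tagged P, it has a prior cardiac history): it is admitted.
By R22 (it receives IV fluids): it is tagged G.
By R12 (it is tagged G, it is admitted, it presents with fever): it is classified as A.
By R10 (it is classified as A, it presents with fever): it is referred to cardiology.
By R14 (it is referred to cardiology): it requires imaging.
By R18 (it requires imaging): it is tachycardic.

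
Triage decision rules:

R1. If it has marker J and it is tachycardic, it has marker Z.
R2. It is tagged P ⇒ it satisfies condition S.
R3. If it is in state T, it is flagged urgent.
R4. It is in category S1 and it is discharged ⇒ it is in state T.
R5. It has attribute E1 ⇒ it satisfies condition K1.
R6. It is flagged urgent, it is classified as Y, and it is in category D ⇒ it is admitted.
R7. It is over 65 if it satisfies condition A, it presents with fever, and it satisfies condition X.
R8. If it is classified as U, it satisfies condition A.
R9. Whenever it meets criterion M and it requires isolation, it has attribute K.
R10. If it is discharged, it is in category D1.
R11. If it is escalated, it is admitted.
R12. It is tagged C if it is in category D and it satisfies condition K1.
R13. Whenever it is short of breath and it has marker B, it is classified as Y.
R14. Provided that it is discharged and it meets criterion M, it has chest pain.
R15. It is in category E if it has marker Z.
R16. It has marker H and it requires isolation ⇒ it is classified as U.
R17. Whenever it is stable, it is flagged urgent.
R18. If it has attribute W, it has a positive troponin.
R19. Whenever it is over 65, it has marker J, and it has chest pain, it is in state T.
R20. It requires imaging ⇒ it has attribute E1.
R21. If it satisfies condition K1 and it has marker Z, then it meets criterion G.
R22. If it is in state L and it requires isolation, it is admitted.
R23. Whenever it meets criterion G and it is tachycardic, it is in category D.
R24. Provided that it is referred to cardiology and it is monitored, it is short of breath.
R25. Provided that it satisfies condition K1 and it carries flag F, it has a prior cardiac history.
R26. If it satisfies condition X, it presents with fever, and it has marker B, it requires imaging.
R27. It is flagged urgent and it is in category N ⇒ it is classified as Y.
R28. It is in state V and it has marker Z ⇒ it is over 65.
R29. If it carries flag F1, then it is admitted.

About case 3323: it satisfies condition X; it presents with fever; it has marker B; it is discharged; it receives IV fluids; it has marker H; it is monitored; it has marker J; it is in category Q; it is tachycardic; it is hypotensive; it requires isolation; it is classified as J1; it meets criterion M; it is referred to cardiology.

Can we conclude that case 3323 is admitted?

Yes

By R1 (it has marker J, it is tachycardic): it has marker Z.
By R14 (it is discharged, it meets criterion M): it has chest pain.
By R16 (it has marker H, it requires isolation): it is classified as U.
By R24 (it is referred to cardiology, it is monitored): it is short of breath.
By R26 (it satisfies condition X, it presents with fever, it has marker B): it requires imaging.
By R8 (it is classified as U): it satisfies condition A.
By R13 (it is short of breath, it has marker B): it is classified as Y.
By R20 (it requires imaging): it has attribute E1.
By R5 (it has attribute E1): it satisfies condition K1.
By R7 (it satisfies condition A, it presents with fever, it satisfies condition X): it is over 65.
By R19 (it is over 65, it has marker J, it has chest pain): it is in state T.
By R21 (it satisfies condition K1, it has marker Z): it meets criterion G.
By R23 (it meets criterion G, it is tachycardic): it is in category D.
By R3 (it is in state T): it is flagged urgent.
By R6 (it is flagged urgent, it is classified as Y, it is in category D): it is admitted.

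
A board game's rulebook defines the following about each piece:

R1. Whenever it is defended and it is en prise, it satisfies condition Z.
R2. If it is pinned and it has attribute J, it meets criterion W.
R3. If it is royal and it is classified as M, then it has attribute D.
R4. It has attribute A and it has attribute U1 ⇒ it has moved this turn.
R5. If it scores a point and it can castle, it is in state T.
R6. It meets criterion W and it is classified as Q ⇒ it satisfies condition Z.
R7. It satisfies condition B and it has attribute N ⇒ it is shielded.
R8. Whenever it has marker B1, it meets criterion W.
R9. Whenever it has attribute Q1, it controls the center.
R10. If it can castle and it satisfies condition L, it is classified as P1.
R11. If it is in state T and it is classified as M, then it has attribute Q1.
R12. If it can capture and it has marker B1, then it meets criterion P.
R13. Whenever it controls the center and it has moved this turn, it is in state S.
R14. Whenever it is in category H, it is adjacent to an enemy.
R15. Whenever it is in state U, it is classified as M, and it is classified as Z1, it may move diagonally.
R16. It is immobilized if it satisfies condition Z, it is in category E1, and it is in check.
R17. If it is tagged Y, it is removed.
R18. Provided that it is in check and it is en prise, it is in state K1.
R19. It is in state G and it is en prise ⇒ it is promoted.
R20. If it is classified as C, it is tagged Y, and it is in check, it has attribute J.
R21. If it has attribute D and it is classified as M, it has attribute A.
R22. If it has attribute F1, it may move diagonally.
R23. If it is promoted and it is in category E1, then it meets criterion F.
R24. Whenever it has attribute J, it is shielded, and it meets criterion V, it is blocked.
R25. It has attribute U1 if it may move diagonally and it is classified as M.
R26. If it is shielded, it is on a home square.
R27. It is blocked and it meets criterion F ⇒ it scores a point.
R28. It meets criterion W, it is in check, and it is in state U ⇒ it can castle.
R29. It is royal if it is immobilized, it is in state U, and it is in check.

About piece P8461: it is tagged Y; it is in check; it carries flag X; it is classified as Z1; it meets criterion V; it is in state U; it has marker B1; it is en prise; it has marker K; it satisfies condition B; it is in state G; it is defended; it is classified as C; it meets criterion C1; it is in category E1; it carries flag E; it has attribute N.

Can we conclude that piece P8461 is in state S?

Forward chaining from the given facts derives: satisfies condition Z, is shielded, meets criterion W, is immobilized, is removed, is in state K1, is promoted, has attribute J, meets criterion F, is blocked, is on a home square, scores a point, can castle, is royal, is in state T.
The only rule concluding "it is in state S" is R13, which needs "it controls the center"; that is never established.

No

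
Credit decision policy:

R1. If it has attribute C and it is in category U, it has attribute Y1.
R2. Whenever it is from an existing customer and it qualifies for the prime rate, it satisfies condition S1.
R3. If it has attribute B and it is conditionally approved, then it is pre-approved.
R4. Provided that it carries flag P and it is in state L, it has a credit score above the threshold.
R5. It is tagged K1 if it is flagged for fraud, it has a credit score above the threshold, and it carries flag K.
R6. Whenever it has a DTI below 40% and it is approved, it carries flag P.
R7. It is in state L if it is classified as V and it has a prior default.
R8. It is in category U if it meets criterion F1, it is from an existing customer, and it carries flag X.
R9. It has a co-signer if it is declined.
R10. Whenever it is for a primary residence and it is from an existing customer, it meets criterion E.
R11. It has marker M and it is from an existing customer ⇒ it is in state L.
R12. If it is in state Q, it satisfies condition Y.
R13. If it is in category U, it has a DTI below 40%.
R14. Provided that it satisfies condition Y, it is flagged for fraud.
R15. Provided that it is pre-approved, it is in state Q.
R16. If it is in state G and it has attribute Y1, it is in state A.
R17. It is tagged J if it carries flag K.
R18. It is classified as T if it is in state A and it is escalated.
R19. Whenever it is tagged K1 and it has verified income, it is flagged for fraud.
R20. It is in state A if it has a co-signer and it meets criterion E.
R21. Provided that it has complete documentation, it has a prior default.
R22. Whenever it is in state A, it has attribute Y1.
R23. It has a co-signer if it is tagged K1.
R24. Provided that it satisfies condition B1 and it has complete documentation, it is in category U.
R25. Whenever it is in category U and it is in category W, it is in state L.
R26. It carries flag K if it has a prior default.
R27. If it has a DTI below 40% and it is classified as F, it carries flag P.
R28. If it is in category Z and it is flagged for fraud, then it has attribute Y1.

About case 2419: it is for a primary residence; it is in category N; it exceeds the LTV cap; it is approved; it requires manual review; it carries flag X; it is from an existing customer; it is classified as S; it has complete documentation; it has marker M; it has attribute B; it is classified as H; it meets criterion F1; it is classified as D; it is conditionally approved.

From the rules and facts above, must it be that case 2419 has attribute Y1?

Yes

By R3 (it has attribute B, it is conditionally approved): it is pre-approved.
By R8 (it meets criterion F1, it is from an existing customer, it carries flag X): it is in category U.
By R10 (it is for a primary residence, it is from an existing customer): it meets criterion E.
By R11 (it has marker M, it is from an existing customer): it is in state L.
By R13 (it is in category U): it has a DTI below 40%.
By R15 (it is pre-approved): it is in state Q.
By R21 (it has complete documentation): it has a prior default.
By R26 (it has a prior default): it carries flag K.
By R6 (it has a DTI below 40%, it is approved): it carries flag P.
By R12 (it is in state Q): it satisfies condition Y.
By R14 (it satisfies condition Y): it is flagged for fraud.
By R4 (it carries flag P, it is in state L): it has a credit score above the threshold.
By R5 (it is flagged for fraud, it has a credit score above the threshold, it carries flag K): it is tagged K1.
By R23 (it is tagged K1): it has a co-signer.
By R20 (it has a co-signer, it meets criterion E): it is in state A.
By R22 (it is in state A): it has attribute Y1.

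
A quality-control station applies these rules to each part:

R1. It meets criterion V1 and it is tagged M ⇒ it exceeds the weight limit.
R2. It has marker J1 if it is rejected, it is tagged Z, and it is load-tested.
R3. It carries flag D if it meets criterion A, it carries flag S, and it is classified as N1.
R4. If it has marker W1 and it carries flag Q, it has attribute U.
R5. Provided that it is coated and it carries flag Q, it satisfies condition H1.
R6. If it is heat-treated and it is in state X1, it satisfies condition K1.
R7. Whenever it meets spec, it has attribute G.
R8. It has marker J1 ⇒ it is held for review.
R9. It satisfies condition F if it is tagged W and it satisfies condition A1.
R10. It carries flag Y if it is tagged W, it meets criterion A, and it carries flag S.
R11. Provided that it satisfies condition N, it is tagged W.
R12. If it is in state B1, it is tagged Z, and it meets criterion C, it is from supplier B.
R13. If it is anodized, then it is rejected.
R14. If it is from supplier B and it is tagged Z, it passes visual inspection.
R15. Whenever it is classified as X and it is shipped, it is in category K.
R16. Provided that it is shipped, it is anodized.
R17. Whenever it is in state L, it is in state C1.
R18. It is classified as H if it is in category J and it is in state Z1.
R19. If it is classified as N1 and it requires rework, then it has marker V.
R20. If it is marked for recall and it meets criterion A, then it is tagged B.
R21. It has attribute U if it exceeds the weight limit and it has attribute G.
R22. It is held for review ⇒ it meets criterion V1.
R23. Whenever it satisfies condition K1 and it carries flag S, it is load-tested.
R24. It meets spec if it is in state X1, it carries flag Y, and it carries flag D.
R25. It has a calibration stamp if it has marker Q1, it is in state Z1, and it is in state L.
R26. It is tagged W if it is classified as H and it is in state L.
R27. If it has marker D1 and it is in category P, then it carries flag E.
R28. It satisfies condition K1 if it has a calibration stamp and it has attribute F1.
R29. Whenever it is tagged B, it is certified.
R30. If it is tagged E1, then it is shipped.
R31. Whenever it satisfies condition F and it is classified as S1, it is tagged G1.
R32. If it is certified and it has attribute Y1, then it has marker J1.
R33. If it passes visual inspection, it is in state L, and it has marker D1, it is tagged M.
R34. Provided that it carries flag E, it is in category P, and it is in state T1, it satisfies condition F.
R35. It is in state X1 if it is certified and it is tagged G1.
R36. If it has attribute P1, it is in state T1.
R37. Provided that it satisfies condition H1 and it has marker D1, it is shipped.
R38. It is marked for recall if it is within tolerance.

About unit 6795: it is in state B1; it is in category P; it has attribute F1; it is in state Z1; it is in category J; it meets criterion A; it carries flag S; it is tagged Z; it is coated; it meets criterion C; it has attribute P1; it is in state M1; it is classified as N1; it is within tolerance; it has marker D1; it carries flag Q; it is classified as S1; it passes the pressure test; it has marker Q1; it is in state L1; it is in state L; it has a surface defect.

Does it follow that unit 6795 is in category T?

Forward chaining from the given facts derives: carries flag D, satisfies condition H1, is from supplier B, passes visual inspection, is in state C1, is classified as H, has a calibration stamp, is tagged W, carries flag E, satisfies condition K1, is tagged M, is in state T1, is shipped, is marked for recall, carries flag Y, is anodized, is tagged B, is load-tested, is certified, satisfies condition F, is rejected, is tagged G1, is in state X1, has marker J1, is held for review, meets criterion V1, meets spec, exceeds the weight limit, has attribute G, has attribute U.
No rule has "it is in category T" as its conclusion, and it is not among the given facts.

No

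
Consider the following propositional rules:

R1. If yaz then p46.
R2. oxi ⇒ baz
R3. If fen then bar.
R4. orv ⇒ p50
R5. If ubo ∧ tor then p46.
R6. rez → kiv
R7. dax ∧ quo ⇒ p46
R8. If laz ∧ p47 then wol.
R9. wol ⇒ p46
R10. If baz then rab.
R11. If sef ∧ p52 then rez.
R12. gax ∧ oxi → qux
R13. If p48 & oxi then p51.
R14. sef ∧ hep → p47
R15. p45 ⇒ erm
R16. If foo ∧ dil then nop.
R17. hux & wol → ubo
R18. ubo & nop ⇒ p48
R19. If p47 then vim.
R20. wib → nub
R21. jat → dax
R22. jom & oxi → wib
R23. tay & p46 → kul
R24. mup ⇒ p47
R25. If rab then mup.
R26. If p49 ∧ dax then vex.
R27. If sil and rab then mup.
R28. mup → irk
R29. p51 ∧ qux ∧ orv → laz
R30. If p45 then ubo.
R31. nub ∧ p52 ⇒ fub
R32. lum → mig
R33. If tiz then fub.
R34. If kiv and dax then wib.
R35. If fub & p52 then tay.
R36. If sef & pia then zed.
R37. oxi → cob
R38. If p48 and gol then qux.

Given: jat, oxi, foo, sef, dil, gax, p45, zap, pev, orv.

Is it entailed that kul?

No

Forward chaining from the given facts derives: baz, p50, rab, qux, erm, nop, dax, mup, irk, ubo, cob, p48, p47, p51, vim, laz, wol, p46.
The only rule concluding kul is R23, which needs tay; that is never established.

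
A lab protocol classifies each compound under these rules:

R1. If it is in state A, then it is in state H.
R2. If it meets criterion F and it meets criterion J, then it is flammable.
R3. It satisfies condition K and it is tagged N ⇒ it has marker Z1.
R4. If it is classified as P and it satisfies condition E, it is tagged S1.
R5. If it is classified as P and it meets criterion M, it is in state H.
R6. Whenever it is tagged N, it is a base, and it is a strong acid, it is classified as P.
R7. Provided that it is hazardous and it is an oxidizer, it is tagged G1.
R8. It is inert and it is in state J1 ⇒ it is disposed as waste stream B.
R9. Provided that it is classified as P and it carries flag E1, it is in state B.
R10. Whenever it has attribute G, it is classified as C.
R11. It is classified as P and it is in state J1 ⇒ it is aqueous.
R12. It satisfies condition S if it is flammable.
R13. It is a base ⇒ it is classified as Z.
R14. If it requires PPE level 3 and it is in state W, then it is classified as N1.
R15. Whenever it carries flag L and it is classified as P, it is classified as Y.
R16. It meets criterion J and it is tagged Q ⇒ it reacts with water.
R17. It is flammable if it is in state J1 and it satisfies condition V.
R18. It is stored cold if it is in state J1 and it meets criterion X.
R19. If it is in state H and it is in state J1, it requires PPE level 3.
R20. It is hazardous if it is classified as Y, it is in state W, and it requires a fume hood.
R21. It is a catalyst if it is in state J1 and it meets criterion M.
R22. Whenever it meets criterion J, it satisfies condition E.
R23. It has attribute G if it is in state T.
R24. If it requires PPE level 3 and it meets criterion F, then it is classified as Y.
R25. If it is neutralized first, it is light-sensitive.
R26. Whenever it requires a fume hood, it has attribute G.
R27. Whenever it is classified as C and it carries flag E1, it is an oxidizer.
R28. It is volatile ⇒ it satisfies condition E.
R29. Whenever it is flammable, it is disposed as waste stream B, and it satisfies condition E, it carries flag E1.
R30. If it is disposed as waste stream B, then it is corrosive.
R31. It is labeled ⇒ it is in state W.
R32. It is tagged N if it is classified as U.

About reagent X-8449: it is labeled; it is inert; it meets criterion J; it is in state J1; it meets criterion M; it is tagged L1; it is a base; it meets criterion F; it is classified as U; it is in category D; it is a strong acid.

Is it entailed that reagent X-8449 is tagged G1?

No

Forward chaining from the given facts derives: is flammable, is disposed as waste stream B, satisfies condition S, is classified as Z, is a catalyst, satisfies condition E, carries flag E1, is corrosive, is in state W, is tagged N, is classified as P, is in state B, is aqueous, is tagged S1, is in state H, requires PPE level 3, is classified as Y, is classified as N1.
The only rule concluding "it is tagged G1" is R7, which needs "it is hazardous"; that is never established.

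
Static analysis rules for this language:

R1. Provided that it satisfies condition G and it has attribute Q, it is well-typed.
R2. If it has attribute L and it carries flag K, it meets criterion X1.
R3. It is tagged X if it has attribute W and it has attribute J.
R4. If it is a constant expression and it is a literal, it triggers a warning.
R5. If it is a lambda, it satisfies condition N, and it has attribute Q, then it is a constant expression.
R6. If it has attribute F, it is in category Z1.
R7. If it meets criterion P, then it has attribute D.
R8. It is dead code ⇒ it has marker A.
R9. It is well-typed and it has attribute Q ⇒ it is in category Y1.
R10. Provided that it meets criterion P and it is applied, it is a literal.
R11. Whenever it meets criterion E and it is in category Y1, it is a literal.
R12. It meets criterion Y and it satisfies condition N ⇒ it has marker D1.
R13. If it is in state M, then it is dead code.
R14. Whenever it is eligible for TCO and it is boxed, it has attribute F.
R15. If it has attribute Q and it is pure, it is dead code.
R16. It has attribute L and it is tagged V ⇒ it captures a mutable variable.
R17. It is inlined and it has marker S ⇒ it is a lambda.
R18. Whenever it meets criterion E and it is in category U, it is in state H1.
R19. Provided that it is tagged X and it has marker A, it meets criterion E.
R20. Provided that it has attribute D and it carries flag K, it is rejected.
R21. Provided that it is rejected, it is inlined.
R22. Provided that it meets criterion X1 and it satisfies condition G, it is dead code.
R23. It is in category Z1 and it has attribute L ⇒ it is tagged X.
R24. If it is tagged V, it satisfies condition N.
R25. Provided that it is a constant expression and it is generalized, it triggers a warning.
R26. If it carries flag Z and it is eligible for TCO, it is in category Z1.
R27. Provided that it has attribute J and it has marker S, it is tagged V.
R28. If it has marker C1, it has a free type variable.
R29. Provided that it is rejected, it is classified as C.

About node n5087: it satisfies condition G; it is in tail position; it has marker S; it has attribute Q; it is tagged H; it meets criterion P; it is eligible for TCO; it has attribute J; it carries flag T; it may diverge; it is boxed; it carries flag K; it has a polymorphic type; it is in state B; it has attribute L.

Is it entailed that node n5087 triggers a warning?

Yes

By R1 (it satisfies condition G, it has attribute Q): it is well-typed.
By R2 (it has attribute L, it carries flag K): it meets criterion X1.
By R7 (it meets criterion P): it has attribute D.
By R9 (it is well-typed, it has attribute Q): it is in category Y1.
By R14 (it is eligible for TCO, it is boxed): it has attribute F.
By R20 (it has attribute D, it carries flag K): it is rejected.
By R21 (it is rejected): it is inlined.
By R22 (it meets criterion X1, it satisfies condition G): it is dead code.
By R27 (it has attribute J, it has marker S): it is tagged V.
By R6 (it has attribute F): it is in category Z1.
By R8 (it is dead code): it has marker A.
By R17 (it is inlined, it has marker S): it is a lambda.
By R23 (it is in category Z1, it has attribute L): it is tagged X.
By R24 (it is tagged V): it satisfies condition N.
By R5 (it is a lambda, it satisfies condition N, it has attribute Q): it is a constant expression.
By R19 (it is tagged X, it has marker A): it meets criterion E.
By R11 (it meets criterion E, it is in category Y1): it is a literal.
By R4 (it is a constant expression, it is a literal): it triggers a warning.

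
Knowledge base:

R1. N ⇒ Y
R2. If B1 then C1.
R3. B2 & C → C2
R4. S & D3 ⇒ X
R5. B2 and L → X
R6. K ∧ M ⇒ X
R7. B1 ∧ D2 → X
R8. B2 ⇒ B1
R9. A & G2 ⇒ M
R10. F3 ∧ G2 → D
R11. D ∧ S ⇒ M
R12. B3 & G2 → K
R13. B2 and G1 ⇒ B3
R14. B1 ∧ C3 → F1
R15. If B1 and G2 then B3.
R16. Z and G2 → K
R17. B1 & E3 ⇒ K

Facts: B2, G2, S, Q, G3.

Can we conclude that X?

Forward chaining from the given facts derives: B1, B3, C1, K.
Rules concluding X: R4 needs D3; R5 needs L; R6 needs M; R7 needs D2 — none of these are established.

No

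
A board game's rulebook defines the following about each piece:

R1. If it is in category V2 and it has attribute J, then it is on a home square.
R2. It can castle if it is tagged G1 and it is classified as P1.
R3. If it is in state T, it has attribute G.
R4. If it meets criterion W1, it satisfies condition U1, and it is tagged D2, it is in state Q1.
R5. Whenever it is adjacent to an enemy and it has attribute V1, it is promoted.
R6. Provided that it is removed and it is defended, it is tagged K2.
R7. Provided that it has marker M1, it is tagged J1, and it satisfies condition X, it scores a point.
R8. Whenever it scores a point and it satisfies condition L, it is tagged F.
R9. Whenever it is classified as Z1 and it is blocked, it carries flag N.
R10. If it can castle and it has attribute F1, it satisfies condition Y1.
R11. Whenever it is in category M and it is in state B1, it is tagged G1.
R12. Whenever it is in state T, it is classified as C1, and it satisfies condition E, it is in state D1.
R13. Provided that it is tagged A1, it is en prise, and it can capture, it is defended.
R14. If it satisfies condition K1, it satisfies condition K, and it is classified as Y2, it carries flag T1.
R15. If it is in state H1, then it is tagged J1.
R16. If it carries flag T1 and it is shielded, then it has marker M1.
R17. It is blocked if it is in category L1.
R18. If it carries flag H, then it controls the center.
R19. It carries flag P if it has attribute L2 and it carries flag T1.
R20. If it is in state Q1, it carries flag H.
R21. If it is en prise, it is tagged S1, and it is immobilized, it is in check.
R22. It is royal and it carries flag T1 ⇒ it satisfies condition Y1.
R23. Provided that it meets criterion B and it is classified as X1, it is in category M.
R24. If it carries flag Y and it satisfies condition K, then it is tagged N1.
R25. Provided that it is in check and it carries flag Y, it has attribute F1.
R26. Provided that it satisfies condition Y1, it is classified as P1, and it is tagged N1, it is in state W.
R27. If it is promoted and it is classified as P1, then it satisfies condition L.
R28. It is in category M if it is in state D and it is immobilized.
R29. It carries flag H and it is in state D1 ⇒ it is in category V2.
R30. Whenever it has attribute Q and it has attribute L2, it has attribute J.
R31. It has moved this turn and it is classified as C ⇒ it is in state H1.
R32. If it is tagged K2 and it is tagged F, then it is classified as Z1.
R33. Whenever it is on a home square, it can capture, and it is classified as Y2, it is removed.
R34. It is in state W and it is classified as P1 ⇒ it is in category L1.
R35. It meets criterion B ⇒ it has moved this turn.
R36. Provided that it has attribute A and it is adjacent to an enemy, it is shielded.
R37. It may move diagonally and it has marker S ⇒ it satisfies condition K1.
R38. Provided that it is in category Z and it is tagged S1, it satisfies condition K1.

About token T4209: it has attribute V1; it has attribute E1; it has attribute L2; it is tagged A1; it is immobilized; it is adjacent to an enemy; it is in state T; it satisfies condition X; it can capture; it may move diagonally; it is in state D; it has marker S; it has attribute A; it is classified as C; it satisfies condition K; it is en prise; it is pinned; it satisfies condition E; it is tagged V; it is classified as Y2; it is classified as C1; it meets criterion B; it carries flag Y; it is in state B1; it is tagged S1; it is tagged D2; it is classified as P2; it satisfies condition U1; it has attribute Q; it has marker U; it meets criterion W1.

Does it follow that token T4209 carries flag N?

No

Forward chaining from the given facts derives: has attribute G, is in state Q1, is promoted, is in state D1, is defended, carries flag H, is in check, is tagged N1, has attribute F1, is in category M, is in category V2, has attribute J, has moved this turn, is shielded, satisfies condition K1, is on a home square, is tagged G1, carries flag T1, has marker M1, controls the center, carries flag P, is in state H1, is removed, is tagged K2, is tagged J1, scores a point.
The only rule concluding "it carries flag N" is R9, which needs "it is classified as Z1"; that is never established.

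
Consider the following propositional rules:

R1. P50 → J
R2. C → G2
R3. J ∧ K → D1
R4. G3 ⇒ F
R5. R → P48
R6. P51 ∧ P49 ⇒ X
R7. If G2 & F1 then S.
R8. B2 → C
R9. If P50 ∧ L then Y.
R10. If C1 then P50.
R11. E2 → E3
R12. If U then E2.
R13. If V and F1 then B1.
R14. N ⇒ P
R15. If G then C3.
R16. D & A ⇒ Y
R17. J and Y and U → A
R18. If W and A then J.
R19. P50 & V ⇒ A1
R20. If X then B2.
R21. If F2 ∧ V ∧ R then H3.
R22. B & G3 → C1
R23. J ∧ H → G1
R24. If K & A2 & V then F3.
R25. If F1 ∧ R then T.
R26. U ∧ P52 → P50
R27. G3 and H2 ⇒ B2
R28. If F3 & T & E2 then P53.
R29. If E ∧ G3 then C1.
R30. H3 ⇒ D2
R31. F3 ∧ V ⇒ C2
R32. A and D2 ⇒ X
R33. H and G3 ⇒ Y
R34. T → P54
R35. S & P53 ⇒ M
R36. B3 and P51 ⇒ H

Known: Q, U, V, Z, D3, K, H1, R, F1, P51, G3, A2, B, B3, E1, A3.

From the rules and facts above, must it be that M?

Forward chaining from the given facts derives: F, P48, E2, B1, C1, F3, T, P53, C2, P54, H, P50, E3, A1, Y, J, D1, A, G1.
The only rule concluding M is R35, which needs S; that is never established.

No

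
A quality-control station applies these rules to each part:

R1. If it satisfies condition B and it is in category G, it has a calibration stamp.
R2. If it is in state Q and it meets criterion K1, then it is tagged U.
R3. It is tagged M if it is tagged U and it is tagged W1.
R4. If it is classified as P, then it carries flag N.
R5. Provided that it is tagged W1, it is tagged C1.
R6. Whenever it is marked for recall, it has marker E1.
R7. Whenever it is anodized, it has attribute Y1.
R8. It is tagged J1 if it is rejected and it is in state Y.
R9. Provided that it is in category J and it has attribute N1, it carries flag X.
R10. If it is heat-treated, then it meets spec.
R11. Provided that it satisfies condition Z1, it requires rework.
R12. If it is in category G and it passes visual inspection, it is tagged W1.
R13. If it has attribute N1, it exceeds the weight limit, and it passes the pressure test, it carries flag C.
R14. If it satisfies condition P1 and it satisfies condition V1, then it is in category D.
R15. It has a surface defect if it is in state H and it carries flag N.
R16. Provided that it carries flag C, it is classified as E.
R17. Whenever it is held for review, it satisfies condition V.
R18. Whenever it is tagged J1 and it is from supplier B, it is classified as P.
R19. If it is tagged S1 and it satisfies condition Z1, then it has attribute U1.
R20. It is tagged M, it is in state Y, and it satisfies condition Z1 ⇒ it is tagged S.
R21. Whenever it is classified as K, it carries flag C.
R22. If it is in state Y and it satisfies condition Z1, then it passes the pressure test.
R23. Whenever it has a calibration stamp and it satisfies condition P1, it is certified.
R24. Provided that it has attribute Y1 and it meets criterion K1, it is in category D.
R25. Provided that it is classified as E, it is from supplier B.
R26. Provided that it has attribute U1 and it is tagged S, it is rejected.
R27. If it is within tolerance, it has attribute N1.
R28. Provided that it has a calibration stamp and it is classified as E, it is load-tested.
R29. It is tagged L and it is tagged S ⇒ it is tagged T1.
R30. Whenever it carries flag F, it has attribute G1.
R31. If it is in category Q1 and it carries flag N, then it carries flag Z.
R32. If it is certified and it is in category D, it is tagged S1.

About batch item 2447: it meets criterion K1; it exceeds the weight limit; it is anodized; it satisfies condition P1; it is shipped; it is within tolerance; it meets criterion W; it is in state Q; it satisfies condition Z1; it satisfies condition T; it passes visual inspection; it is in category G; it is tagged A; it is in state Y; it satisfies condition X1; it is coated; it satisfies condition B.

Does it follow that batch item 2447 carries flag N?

By R1 (it satisfies condition B, it is in category G): it has a calibration stamp.
By R2 (it is in state Q, it meets criterion K1): it is tagged U.
By R7 (it is anodized): it has attribute Y1.
By R12 (it is in category G, it passes visual inspection): it is tagged W1.
By R22 (it is in state Y, it satisfies condition Z1): it passes the pressure test.
By R23 (it has a calibration stamp, it satisfies condition P1): it is certified.
By R24 (it has attribute Y1, it meets criterion K1): it is in category D.
By R27 (it is within tolerance): it has attribute N1.
By R32 (it is certified, it is in category D): it is tagged S1.
By R3 (it is tagged U, it is tagged W1): it is tagged M.
By R13 (it has attribute N1, it exceeds the weight limit, it passes the pressure test): it carries flag C.
By R16 (it carries flag C): it is classified as E.
By R19 (it is tagged S1, it satisfies condition Z1): it has attribute U1.
By R20 (it is tagged M, it is in state Y, it satisfies condition Z1): it is tagged S.
By R25 (it is classified as E): it is from supplier B.
By R26 (it has attribute U1, it is tagged S): it is rejected.
By R8 (it is rejected, it is in state Y): it is tagged J1.
By R18 (it is tagged J1, it is from supplier B): it is classified as P.
By R4 (it is classified as P): it carries flag N.

Yes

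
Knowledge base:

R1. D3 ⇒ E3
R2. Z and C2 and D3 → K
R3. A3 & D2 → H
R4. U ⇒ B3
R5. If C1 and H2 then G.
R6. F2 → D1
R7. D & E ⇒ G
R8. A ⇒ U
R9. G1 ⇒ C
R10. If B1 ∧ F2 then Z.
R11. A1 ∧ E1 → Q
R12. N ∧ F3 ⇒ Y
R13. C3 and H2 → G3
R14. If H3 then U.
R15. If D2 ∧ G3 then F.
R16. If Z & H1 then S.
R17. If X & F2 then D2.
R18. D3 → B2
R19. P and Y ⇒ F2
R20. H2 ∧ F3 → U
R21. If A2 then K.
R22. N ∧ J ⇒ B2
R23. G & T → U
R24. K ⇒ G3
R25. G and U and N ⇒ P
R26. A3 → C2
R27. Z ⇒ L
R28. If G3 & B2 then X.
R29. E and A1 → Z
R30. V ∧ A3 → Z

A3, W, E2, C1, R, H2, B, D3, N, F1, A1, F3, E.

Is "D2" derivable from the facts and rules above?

G  (by R5: C1, H2)
Y  (by R12: N, F3)
B2  (by R18: D3)
U  (by R20: H2, F3)
P  (by R25: G, U, N)
C2  (by R26: A3)
Z  (by R29: E, A1)
K  (by R2: Z, C2, D3)
F2  (by R19: P, Y)
G3  (by R24: K)
X  (by R28: G3, B2)
D2  (by R17: X, F2)

Yes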